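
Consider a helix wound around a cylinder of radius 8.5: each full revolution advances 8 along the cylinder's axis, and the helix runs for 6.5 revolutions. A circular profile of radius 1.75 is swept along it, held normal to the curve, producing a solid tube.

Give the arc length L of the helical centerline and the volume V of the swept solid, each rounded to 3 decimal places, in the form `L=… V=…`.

L=351.019 V=3377.199

2πR = 2π·8.5 = 53.407075
per-turn = √(53.407075² + 8²) = √(2852.3157 + 64) = √2916.3157 = 54.002923
L = 6.5 × 54.002923 = 351.018998
V = π·1.75² × L = 9.621128 × 351.018998 = 3377.198538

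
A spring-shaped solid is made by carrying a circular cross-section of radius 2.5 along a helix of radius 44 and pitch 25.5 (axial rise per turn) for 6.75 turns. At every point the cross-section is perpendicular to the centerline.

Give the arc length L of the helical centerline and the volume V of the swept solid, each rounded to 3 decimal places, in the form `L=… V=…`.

L=1874.027 V=36796.442

2πR = 2π·44 = 276.460154
per-turn = √(276.460154² + 25.5²) = √(76430.2165 + 650.25) = √77080.4665 = 277.633691
L = 6.75 × 277.633691 = 1874.027416
V = π·2.5² × L = 19.634954 × 1874.027416 = 36796.442257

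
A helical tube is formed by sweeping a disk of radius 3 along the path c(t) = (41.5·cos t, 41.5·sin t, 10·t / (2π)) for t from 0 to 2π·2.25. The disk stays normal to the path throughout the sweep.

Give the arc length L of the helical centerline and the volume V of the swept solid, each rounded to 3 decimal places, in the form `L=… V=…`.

2πR = 2π·41.5 = 260.752190
per-turn = √(260.752190² + 10²) = √(67991.7047 + 100) = √68091.7047 = 260.943873
L = 2.25 × 260.943873 = 587.123714
V = π·3² × L = 28.274334 × 587.123714 = 16600.531910

L=587.124 V=16600.532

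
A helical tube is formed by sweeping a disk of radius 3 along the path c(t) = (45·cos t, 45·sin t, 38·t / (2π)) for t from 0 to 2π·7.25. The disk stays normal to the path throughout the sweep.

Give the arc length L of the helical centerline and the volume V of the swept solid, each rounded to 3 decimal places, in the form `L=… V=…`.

2πR = 2π·45 = 282.743339
per-turn = √(282.743339² + 38²) = √(79943.7956 + 1444) = √81387.7956 = 285.285463
L = 7.25 × 285.285463 = 2068.319610
V = π·3² × L = 28.274334 × 2068.319610 = 58480.359226

L=2068.320 V=58480.359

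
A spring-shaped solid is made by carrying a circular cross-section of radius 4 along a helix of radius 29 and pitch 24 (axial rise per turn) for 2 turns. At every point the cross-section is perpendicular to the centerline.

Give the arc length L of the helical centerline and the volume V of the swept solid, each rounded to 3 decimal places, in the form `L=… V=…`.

L=367.572 V=18476.199

2πR = 2π·29 = 182.212374
per-turn = √(182.212374² + 24²) = √(33201.3492 + 576) = √33777.3492 = 183.786151
L = 2 × 183.786151 = 367.572301
V = π·4² × L = 50.265482 × 367.572301 = 18476.199072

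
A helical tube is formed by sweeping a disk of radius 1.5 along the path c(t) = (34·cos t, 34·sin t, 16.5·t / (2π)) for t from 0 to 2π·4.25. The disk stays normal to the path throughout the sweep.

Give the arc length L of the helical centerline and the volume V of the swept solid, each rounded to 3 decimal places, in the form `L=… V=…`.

2πR = 2π·34 = 213.628300
per-turn = √(213.628300² + 16.5²) = √(45637.0508 + 272.25) = √45909.3008 = 214.264558
L = 4.25 × 214.264558 = 910.624371
V = π·1.5² × L = 7.068583 × 910.624371 = 6436.824376

L=910.624 V=6436.824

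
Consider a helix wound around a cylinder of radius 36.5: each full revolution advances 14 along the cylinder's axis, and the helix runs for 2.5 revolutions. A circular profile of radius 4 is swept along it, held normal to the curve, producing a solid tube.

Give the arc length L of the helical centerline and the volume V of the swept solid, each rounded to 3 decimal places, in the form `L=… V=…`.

2πR = 2π·36.5 = 229.336264
per-turn = √(229.336264² + 14²) = √(52595.1219 + 196) = √52791.1219 = 229.763186
L = 2.5 × 229.763186 = 574.407966
V = π·4² × L = 50.265482 × 574.407966 = 28872.893546

L=574.408 V=28872.894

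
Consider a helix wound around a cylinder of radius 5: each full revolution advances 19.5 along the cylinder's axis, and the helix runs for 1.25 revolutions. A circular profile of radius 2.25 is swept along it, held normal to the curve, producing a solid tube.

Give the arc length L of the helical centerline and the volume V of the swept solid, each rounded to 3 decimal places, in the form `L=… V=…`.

2πR = 2π·5 = 31.415927
per-turn = √(31.415927² + 19.5²) = √(986.9604 + 380.25) = √1367.2104 = 36.975809
L = 1.25 × 36.975809 = 46.219761
V = π·2.25² × L = 15.904313 × 46.219761 = 735.093538

L=46.220 V=735.094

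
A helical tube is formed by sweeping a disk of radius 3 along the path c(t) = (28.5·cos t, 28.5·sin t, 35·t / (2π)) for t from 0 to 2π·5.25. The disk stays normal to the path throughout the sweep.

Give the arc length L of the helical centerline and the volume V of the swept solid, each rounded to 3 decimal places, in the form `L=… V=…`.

2πR = 2π·28.5 = 179.070781
per-turn = √(179.070781² + 35²) = √(32066.3447 + 1225) = √33291.3447 = 182.459159
L = 5.25 × 182.459159 = 957.910585
V = π·3² × L = 28.274334 × 957.910585 = 27084.283701

L=957.911 V=27084.284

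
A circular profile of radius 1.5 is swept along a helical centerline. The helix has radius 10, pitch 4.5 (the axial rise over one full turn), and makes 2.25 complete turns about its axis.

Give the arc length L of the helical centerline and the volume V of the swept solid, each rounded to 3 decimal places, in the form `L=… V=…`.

2πR = 2π·10 = 62.831853
per-turn = √(62.831853² + 4.5²) = √(3947.8418 + 20.25) = √3968.0918 = 62.992791
L = 2.25 × 62.992791 = 141.733781
V = π·1.5² × L = 7.068583 × 141.733781 = 1001.857058

L=141.734 V=1001.857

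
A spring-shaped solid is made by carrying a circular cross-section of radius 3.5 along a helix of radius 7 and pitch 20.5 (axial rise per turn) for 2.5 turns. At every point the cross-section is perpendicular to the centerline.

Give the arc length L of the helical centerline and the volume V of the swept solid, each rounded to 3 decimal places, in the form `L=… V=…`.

L=121.313 V=4668.669

2πR = 2π·7 = 43.982297
per-turn = √(43.982297² + 20.5²) = √(1934.4425 + 420.25) = √2354.6925 = 48.525173
L = 2.5 × 48.525173 = 121.312934
V = π·3.5² × L = 38.484510 × 121.312934 = 4668.668812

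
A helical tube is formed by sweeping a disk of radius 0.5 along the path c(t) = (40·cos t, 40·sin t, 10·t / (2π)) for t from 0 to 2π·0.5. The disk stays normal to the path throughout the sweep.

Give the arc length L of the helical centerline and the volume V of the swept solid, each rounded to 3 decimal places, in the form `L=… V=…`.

L=125.763 V=98.774

2πR = 2π·40 = 251.327412
per-turn = √(251.327412² + 10²) = √(63165.4682 + 100) = √63265.4682 = 251.526277
L = 0.5 × 251.526277 = 125.763139
V = π·0.5² × L = 0.785398 × 125.763139 = 98.774138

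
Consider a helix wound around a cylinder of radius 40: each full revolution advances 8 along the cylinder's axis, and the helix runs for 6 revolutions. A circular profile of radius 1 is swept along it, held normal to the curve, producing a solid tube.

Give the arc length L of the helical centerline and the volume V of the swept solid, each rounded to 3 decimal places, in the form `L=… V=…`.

2πR = 2π·40 = 251.327412
per-turn = √(251.327412² + 8²) = √(63165.4682 + 64) = √63229.4682 = 251.454704
L = 6 × 251.454704 = 1508.728224
V = π·1² × L = 3.141593 × 1508.728224 = 4739.809505

L=1508.728 V=4739.810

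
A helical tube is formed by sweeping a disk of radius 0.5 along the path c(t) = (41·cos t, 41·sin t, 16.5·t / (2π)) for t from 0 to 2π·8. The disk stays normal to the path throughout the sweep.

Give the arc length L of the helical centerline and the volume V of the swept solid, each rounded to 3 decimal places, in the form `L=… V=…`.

L=2065.108 V=1621.932

2πR = 2π·41 = 257.610598
per-turn = √(257.610598² + 16.5²) = √(66363.2200 + 272.25) = √66635.4700 = 258.138471
L = 8 × 258.138471 = 2065.107765
V = π·0.5² × L = 0.785398 × 2065.107765 = 1621.931846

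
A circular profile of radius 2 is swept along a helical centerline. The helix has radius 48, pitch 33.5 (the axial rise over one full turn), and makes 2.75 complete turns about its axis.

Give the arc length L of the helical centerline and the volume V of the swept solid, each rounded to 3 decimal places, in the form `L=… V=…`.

L=834.481 V=10486.401

2πR = 2π·48 = 301.592895
per-turn = √(301.592895² + 33.5²) = √(90958.2742 + 1122.25) = √92080.5242 = 303.447729
L = 2.75 × 303.447729 = 834.481254
V = π·2² × L = 12.566371 × 834.481254 = 10486.400714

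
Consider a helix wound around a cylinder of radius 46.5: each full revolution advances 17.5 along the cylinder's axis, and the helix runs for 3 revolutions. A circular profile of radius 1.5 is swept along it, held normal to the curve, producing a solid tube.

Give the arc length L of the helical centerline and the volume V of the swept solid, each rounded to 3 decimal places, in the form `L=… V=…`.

L=878.075 V=6206.748

2πR = 2π·46.5 = 292.168117
per-turn = √(292.168117² + 17.5²) = √(85362.2085 + 306.25) = √85668.4585 = 292.691746
L = 3 × 292.691746 = 878.075239
V = π·1.5² × L = 7.068583 × 878.075239 = 6206.748124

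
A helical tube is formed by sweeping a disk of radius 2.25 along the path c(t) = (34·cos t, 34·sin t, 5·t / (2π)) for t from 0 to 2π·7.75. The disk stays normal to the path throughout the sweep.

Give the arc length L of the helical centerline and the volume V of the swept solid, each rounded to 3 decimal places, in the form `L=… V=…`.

L=1656.073 V=26338.699

2πR = 2π·34 = 213.628300
per-turn = √(213.628300² + 5²) = √(45637.0508 + 25) = √45662.0508 = 213.686805
L = 7.75 × 213.686805 = 1656.072741
V = π·2.25² × L = 15.904313 × 1656.072741 = 26338.698906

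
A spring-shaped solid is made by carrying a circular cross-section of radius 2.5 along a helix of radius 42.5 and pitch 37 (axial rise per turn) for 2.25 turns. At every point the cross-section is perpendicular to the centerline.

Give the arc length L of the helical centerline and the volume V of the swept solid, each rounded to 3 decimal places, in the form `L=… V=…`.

2πR = 2π·42.5 = 267.035376
per-turn = √(267.035376² + 37²) = √(71307.8918 + 1369) = √72676.8918 = 269.586520
L = 2.25 × 269.586520 = 606.569670
V = π·2.5² × L = 19.634954 × 606.569670 = 11909.967622

L=606.570 V=11909.968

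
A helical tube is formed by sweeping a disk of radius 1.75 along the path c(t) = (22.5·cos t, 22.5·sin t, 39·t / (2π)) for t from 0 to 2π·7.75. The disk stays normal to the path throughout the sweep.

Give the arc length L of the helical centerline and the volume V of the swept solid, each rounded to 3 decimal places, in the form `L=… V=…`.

L=1136.557 V=10934.957

2πR = 2π·22.5 = 141.371669
per-turn = √(141.371669² + 39²) = √(19985.9489 + 1521) = √21506.9489 = 146.652477
L = 7.75 × 146.652477 = 1136.556694
V = π·1.75² × L = 9.621128 × 1136.556694 = 10934.956867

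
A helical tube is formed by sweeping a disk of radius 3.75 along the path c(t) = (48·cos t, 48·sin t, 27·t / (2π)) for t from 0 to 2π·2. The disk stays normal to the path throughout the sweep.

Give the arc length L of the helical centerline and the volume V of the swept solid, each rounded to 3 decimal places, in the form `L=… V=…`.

L=605.598 V=26754.506

2πR = 2π·48 = 301.592895
per-turn = √(301.592895² + 27²) = √(90958.2742 + 729) = √91687.2742 = 302.799066
L = 2 × 302.799066 = 605.598131
V = π·3.75² × L = 44.178647 × 605.598131 = 26754.505880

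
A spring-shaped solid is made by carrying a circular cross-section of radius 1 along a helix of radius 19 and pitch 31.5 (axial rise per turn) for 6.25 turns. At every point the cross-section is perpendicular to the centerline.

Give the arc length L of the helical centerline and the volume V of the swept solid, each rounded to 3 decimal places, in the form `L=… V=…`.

2πR = 2π·19 = 119.380521
per-turn = √(119.380521² + 31.5²) = √(14251.7088 + 992.25) = √15243.9588 = 123.466428
L = 6.25 × 123.466428 = 771.665173
V = π·1² × L = 3.141593 × 771.665173 = 2424.257638

L=771.665 V=2424.258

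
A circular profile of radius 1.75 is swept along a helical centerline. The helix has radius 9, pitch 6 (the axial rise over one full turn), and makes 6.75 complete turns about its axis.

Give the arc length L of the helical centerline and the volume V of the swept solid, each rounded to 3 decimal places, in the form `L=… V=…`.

L=383.846 V=3693.032

2πR = 2π·9 = 56.548668
per-turn = √(56.548668² + 6²) = √(3197.7518 + 36) = √3233.7518 = 56.866087
L = 6.75 × 56.866087 = 383.846086
V = π·1.75² × L = 9.621128 × 383.846086 = 3693.032132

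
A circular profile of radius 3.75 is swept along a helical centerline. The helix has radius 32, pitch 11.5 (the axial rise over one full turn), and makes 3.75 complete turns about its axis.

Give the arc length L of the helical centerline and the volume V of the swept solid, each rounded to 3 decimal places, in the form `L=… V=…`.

2πR = 2π·32 = 201.061930
per-turn = √(201.061930² + 11.5²) = √(40425.8996 + 132.25) = √40558.1496 = 201.390540
L = 3.75 × 201.390540 = 755.214525
V = π·3.75² × L = 44.178647 × 755.214525 = 33364.355686

L=755.215 V=33364.356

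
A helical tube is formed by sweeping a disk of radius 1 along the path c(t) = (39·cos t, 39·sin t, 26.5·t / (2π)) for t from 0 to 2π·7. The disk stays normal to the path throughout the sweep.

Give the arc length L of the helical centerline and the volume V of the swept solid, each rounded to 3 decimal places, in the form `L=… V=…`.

2πR = 2π·39 = 245.044227
per-turn = √(245.044227² + 26.5²) = √(60046.6732 + 702.25) = √60748.9232 = 246.472966
L = 7 × 246.472966 = 1725.310765
V = π·1² × L = 3.141593 × 1725.310765 = 5420.223624

L=1725.311 V=5420.224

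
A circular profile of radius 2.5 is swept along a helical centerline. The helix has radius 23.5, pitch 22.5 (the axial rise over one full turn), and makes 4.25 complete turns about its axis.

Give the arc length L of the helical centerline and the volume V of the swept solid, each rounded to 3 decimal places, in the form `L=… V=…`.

2πR = 2π·23.5 = 147.654855
per-turn = √(147.654855² + 22.5²) = √(21801.9561 + 506.25) = √22308.2061 = 149.359319
L = 4.25 × 149.359319 = 634.777105
V = π·2.5² × L = 19.634954 × 634.777105 = 12463.819312

L=634.777 V=12463.819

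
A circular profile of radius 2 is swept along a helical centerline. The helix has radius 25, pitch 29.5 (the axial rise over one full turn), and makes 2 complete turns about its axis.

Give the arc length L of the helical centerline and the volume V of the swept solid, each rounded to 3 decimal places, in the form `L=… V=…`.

2πR = 2π·25 = 157.079633
per-turn = √(157.079633² + 29.5²) = √(24674.0110 + 870.25) = √25544.2610 = 159.825721
L = 2 × 159.825721 = 319.651441
V = π·2² × L = 12.566371 × 319.651441 = 4016.858480

L=319.651 V=4016.858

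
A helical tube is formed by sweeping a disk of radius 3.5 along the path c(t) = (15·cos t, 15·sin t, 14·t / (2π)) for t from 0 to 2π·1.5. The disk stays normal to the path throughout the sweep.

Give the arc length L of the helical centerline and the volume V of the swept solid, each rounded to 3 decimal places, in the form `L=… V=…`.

2πR = 2π·15 = 94.247780
per-turn = √(94.247780² + 14²) = √(8882.6440 + 196) = √9078.6440 = 95.281918
L = 1.5 × 95.281918 = 142.922877
V = π·3.5² × L = 38.484510 × 142.922877 = 5500.316909

L=142.923 V=5500.317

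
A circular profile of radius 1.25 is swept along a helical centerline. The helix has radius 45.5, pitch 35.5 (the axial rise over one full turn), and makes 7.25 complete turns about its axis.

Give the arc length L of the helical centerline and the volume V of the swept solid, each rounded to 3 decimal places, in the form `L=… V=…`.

2πR = 2π·45.5 = 285.884931
per-turn = √(285.884931² + 35.5²) = √(81730.1940 + 1260.25) = √82990.4440 = 288.080621
L = 7.25 × 288.080621 = 2088.584500
V = π·1.25² × L = 4.908739 × 2088.584500 = 10252.315192

L=2088.585 V=10252.315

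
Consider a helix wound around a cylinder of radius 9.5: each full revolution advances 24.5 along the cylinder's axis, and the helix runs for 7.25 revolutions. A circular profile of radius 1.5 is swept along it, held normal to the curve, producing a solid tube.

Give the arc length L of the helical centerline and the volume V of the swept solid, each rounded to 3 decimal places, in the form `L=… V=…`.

L=467.789 V=3306.609

2πR = 2π·9.5 = 59.690260
per-turn = √(59.690260² + 24.5²) = √(3562.9272 + 600.25) = √4163.1772 = 64.522687
L = 7.25 × 64.522687 = 467.789484
V = π·1.5² × L = 7.068583 × 467.789484 = 3306.609012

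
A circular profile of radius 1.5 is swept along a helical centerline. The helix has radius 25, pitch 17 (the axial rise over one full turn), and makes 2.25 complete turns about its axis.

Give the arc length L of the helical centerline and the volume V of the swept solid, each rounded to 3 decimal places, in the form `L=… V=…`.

2πR = 2π·25 = 157.079633
per-turn = √(157.079633² + 17²) = √(24674.0110 + 289) = √24963.0110 = 157.996870
L = 2.25 × 157.996870 = 355.492958
V = π·1.5² × L = 7.068583 × 355.492958 = 2512.831647

L=355.493 V=2512.832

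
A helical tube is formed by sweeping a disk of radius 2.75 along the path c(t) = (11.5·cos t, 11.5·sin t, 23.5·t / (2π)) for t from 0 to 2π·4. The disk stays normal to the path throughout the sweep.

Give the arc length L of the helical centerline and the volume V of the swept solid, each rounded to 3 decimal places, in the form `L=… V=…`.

2πR = 2π·11.5 = 72.256631
per-turn = √(72.256631² + 23.5²) = √(5221.0207 + 552.25) = √5773.2707 = 75.982042
L = 4 × 75.982042 = 303.928169
V = π·2.75² × L = 23.758294 × 303.928169 = 7220.814918

L=303.928 V=7220.815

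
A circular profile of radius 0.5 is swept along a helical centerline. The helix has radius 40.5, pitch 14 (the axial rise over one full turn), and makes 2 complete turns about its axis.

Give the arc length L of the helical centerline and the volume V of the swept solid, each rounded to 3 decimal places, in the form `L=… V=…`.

2πR = 2π·40.5 = 254.469005
per-turn = √(254.469005² + 14²) = √(64754.4745 + 196) = √64950.4745 = 254.853830
L = 2 × 254.853830 = 509.707659
V = π·0.5² × L = 0.785398 × 509.707659 = 400.323459

L=509.708 V=400.323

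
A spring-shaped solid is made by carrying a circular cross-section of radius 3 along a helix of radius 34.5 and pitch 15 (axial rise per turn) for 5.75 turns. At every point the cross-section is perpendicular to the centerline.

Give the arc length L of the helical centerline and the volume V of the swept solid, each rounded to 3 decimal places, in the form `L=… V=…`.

L=1249.407 V=35326.164

2πR = 2π·34.5 = 216.769893
per-turn = √(216.769893² + 15²) = √(46989.1866 + 225) = √47214.1866 = 217.288257
L = 5.75 × 217.288257 = 1249.407477
V = π·3² × L = 28.274334 × 1249.407477 = 35326.164152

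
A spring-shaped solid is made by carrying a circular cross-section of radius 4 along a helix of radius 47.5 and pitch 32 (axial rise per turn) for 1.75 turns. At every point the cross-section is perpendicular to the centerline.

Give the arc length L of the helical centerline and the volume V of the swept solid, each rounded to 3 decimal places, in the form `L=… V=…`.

2πR = 2π·47.5 = 298.451302
per-turn = √(298.451302² + 32²) = √(89073.1797 + 1024) = √90097.1797 = 300.161923
L = 1.75 × 300.161923 = 525.283364
V = π·4² × L = 50.265482 × 525.283364 = 26403.621737

L=525.283 V=26403.622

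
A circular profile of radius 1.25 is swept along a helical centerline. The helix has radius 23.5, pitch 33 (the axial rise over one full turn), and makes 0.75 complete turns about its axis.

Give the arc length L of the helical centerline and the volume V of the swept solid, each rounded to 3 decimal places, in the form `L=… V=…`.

L=113.473 V=557.010

2πR = 2π·23.5 = 147.654855
per-turn = √(147.654855² + 33²) = √(21801.9561 + 1089) = √22890.9561 = 151.297575
L = 0.75 × 151.297575 = 113.473181
V = π·1.25² × L = 4.908739 × 113.473181 = 557.010175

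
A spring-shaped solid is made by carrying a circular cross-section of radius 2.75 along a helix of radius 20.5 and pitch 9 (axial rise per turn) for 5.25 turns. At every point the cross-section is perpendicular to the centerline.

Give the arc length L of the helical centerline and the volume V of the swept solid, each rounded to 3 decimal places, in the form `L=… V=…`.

L=677.877 V=16105.191

2πR = 2π·20.5 = 128.805299
per-turn = √(128.805299² + 9²) = √(16590.8050 + 81) = √16671.8050 = 129.119344
L = 5.25 × 129.119344 = 677.876556
V = π·2.75² × L = 23.758294 × 677.876556 = 16105.190815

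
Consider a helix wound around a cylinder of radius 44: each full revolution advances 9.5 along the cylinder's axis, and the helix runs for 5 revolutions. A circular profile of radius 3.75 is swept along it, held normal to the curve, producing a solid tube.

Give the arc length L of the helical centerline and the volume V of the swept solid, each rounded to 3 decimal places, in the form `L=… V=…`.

2πR = 2π·44 = 276.460154
per-turn = √(276.460154² + 9.5²) = √(76430.2165 + 90.25) = √76520.4665 = 276.623330
L = 5 × 276.623330 = 1383.116648
V = π·3.75² × L = 44.178647 × 1383.116648 = 61104.221726

L=1383.117 V=61104.222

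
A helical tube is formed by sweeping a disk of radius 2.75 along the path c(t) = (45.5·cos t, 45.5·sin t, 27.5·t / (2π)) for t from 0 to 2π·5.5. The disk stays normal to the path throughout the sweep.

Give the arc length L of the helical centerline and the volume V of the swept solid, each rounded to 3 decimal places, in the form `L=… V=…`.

L=1579.625 V=37529.194

2πR = 2π·45.5 = 285.884931
per-turn = √(285.884931² + 27.5²) = √(81730.1940 + 756.25) = √82486.4440 = 287.204533
L = 5.5 × 287.204533 = 1579.624934
V = π·2.75² × L = 23.758294 × 1579.624934 = 37529.194293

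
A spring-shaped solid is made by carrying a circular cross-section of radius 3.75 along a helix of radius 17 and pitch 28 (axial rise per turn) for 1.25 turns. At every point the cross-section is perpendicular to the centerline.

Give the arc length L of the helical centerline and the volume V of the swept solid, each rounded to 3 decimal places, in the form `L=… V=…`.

2πR = 2π·17 = 106.814150
per-turn = √(106.814150² + 28²) = √(11409.2627 + 784) = √12193.2627 = 110.423108
L = 1.25 × 110.423108 = 138.028884
V = π·3.75² × L = 44.178647 × 138.028884 = 6097.929320

L=138.029 V=6097.929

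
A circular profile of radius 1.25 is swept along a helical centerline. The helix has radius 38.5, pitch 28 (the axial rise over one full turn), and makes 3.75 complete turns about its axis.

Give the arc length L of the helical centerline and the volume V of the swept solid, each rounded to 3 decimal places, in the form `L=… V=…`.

2πR = 2π·38.5 = 241.902634
per-turn = √(241.902634² + 28²) = √(58516.8845 + 784) = √59300.8845 = 243.517729
L = 3.75 × 243.517729 = 913.191485
V = π·1.25² × L = 4.908739 × 913.191485 = 4482.618219

L=913.191 V=4482.618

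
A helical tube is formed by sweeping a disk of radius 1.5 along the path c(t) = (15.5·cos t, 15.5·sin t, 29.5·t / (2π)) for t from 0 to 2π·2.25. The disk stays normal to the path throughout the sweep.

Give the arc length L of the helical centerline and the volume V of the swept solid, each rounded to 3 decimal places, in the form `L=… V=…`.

L=228.958 V=1618.411

2πR = 2π·15.5 = 97.389372
per-turn = √(97.389372² + 29.5²) = √(9484.6898 + 870.25) = √10354.9398 = 101.759225
L = 2.25 × 101.759225 = 228.958256
V = π·1.5² × L = 7.068583 × 228.958256 = 1618.410542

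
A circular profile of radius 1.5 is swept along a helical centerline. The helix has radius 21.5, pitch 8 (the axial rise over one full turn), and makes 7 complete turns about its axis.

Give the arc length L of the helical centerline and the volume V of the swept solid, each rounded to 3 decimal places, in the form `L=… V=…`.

2πR = 2π·21.5 = 135.088484
per-turn = √(135.088484² + 8²) = √(18248.8985 + 64) = √18312.8985 = 135.325159
L = 7 × 135.325159 = 947.276110
V = π·1.5² × L = 7.068583 × 947.276110 = 6695.900252

L=947.276 V=6695.900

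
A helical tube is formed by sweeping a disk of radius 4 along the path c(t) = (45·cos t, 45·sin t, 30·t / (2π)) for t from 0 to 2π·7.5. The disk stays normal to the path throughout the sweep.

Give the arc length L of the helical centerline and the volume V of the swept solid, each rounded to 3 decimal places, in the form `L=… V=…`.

2πR = 2π·45 = 282.743339
per-turn = √(282.743339² + 30²) = √(79943.7956 + 900) = √80843.7956 = 284.330434
L = 7.5 × 284.330434 = 2132.478254
V = π·4² × L = 50.265482 × 2132.478254 = 107190.048285

L=2132.478 V=107190.048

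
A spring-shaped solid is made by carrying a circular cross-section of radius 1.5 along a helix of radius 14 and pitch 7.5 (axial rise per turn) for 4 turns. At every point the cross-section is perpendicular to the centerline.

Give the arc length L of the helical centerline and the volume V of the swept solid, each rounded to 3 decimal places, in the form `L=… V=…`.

2πR = 2π·14 = 87.964594
per-turn = √(87.964594² + 7.5²) = √(7737.7699 + 56.25) = √7794.0199 = 88.283746
L = 4 × 88.283746 = 353.134985
V = π·1.5² × L = 7.068583 × 353.134985 = 2496.164118

L=353.135 V=2496.164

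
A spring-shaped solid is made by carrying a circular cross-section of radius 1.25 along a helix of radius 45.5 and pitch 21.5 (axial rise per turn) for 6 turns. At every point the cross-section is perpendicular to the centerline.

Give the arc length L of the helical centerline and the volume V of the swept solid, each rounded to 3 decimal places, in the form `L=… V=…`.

2πR = 2π·45.5 = 285.884931
per-turn = √(285.884931² + 21.5²) = √(81730.1940 + 462.25) = √82192.4440 = 286.692246
L = 6 × 286.692246 = 1720.153477
V = π·1.25² × L = 4.908739 × 1720.153477 = 8443.783637

L=1720.153 V=8443.784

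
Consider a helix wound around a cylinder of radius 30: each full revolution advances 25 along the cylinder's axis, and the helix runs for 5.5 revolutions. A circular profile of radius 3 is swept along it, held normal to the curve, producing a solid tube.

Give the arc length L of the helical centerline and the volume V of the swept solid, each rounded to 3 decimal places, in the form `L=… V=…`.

L=1045.804 V=29569.414

2πR = 2π·30 = 188.495559
per-turn = √(188.495559² + 25²) = √(35530.5758 + 625) = √36155.5758 = 190.146196
L = 5.5 × 190.146196 = 1045.804078
V = π·3² × L = 28.274334 × 1045.804078 = 29569.413673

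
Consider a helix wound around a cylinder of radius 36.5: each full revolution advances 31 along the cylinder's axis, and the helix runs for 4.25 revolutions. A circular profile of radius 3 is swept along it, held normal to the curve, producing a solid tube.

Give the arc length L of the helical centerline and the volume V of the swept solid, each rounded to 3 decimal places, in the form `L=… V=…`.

2πR = 2π·36.5 = 229.336264
per-turn = √(229.336264² + 31²) = √(52595.1219 + 961) = √53556.1219 = 231.421956
L = 4.25 × 231.421956 = 983.543314
V = π·3² × L = 28.274334 × 983.543314 = 27809.032054

L=983.543 V=27809.032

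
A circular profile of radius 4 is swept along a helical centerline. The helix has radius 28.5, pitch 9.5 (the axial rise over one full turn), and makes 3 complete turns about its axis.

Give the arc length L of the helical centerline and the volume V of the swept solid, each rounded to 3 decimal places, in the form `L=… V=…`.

L=537.968 V=27041.211

2πR = 2π·28.5 = 179.070781
per-turn = √(179.070781² + 9.5²) = √(32066.3447 + 90.25) = √32156.5947 = 179.322600
L = 3 × 179.322600 = 537.967799
V = π·4² × L = 50.265482 × 537.967799 = 27041.210941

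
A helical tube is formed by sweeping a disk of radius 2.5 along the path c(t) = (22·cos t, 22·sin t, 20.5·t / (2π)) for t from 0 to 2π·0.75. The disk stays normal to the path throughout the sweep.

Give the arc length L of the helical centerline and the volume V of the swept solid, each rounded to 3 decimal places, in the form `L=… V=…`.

L=104.806 V=2057.870

2πR = 2π·22 = 138.230077
per-turn = √(138.230077² + 20.5²) = √(19107.5541 + 420.25) = √19527.8041 = 139.741920
L = 0.75 × 139.741920 = 104.806440
V = π·2.5² × L = 19.634954 × 104.806440 = 2057.869633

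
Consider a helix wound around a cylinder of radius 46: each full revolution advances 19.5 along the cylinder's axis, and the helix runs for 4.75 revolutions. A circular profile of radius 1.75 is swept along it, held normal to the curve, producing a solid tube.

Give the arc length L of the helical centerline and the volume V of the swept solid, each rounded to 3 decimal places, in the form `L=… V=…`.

2πR = 2π·46 = 289.026524
per-turn = √(289.026524² + 19.5²) = √(83536.3317 + 380.25) = √83916.5817 = 289.683589
L = 4.75 × 289.683589 = 1375.997047
V = π·1.75² × L = 9.621128 × 1375.997047 = 13238.643032

L=1375.997 V=13238.643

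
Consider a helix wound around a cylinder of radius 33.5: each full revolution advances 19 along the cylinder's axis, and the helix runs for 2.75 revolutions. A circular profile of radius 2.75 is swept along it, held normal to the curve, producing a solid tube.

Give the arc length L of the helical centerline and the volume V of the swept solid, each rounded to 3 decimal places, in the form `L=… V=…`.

2πR = 2π·33.5 = 210.486708
per-turn = √(210.486708² + 19²) = √(44304.6542 + 361) = √44665.6542 = 211.342504
L = 2.75 × 211.342504 = 581.191887
V = π·2.75² × L = 23.758294 × 581.191887 = 13808.127980

L=581.192 V=13808.128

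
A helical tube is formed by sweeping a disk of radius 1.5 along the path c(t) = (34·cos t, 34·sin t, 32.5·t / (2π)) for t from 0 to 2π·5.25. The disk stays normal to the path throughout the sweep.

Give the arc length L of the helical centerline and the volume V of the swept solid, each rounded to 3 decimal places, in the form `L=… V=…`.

2πR = 2π·34 = 213.628300
per-turn = √(213.628300² + 32.5²) = √(45637.0508 + 1056.25) = √46693.3008 = 216.086327
L = 5.25 × 216.086327 = 1134.453217
V = π·1.5² × L = 7.068583 × 1134.453217 = 8018.977259

L=1134.453 V=8018.977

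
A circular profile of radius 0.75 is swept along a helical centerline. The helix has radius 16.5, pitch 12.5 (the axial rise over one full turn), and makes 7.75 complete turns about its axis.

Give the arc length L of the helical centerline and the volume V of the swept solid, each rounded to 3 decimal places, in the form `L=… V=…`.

L=809.281 V=1430.118

2πR = 2π·16.5 = 103.672558
per-turn = √(103.672558² + 12.5²) = √(10747.9992 + 156.25) = √10904.2492 = 104.423413
L = 7.75 × 104.423413 = 809.281451
V = π·0.75² × L = 1.767146 × 809.281451 = 1430.118372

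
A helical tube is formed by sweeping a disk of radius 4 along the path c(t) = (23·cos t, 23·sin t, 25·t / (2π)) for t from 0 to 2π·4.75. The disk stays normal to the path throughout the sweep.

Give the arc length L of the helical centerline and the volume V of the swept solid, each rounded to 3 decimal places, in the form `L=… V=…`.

L=696.634 V=35016.635

2πR = 2π·23 = 144.513262
per-turn = √(144.513262² + 25²) = √(20884.0829 + 625) = √21509.0829 = 146.659752
L = 4.75 × 146.659752 = 696.633823
V = π·4² × L = 50.265482 × 696.633823 = 35016.635205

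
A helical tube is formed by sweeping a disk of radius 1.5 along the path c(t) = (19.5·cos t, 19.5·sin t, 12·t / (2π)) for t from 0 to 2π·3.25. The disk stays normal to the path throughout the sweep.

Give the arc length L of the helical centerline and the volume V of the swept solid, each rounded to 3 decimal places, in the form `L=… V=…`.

L=400.102 V=2828.156

2πR = 2π·19.5 = 122.522113
per-turn = √(122.522113² + 12²) = √(15011.6683 + 144) = √15155.6683 = 123.108360
L = 3.25 × 123.108360 = 400.102170
V = π·1.5² × L = 7.068583 × 400.102170 = 2828.155585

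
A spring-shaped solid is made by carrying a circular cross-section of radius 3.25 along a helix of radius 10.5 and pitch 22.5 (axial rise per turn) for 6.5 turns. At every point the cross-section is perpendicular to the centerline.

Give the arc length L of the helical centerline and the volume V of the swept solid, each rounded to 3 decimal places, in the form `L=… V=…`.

L=453.081 V=15034.605

2πR = 2π·10.5 = 65.973446
per-turn = √(65.973446² + 22.5²) = √(4352.4955 + 506.25) = √4858.7455 = 69.704702
L = 6.5 × 69.704702 = 453.080566
V = π·3.25² × L = 33.183072 × 453.080566 = 15034.605219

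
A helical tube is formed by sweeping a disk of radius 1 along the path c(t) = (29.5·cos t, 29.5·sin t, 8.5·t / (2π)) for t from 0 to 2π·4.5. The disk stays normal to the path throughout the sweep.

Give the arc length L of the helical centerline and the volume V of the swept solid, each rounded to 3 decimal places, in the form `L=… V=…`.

2πR = 2π·29.5 = 185.353967
per-turn = √(185.353967² + 8.5²) = √(34356.0929 + 72.25) = √34428.3429 = 185.548762
L = 4.5 × 185.548762 = 834.969427
V = π·1² × L = 3.141593 × 834.969427 = 2623.133818

L=834.969 V=2623.134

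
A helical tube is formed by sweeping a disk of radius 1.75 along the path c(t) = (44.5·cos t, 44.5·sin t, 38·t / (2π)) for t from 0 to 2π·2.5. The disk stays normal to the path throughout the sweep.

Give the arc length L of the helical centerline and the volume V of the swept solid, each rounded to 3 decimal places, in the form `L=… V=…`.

L=705.430 V=6787.036

2πR = 2π·44.5 = 279.601746
per-turn = √(279.601746² + 38²) = √(78177.1365 + 1444) = √79621.1365 = 282.172175
L = 2.5 × 282.172175 = 705.430438
V = π·1.75² × L = 9.621128 × 705.430438 = 6787.036188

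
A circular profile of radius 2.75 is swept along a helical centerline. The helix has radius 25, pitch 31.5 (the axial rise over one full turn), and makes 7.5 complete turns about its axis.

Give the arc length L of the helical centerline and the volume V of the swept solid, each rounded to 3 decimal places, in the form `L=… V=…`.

2πR = 2π·25 = 157.079633
per-turn = √(157.079633² + 31.5²) = √(24674.0110 + 992.25) = √25666.2610 = 160.206932
L = 7.5 × 160.206932 = 1201.551989
V = π·2.75² × L = 23.758294 × 1201.551989 = 28546.825934

L=1201.552 V=28546.826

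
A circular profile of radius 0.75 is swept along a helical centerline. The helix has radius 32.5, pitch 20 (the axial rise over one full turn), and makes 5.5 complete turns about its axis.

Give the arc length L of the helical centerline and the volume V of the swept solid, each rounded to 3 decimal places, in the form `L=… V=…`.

L=1128.493 V=1994.212

2πR = 2π·32.5 = 204.203522
per-turn = √(204.203522² + 20²) = √(41699.0786 + 400) = √42099.0786 = 205.180600
L = 5.5 × 205.180600 = 1128.493300
V = π·0.75² × L = 1.767146 × 1128.493300 = 1994.212271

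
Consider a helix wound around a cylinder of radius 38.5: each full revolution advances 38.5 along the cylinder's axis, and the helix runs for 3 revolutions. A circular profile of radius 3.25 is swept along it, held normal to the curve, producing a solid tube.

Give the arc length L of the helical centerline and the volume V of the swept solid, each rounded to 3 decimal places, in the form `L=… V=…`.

L=734.842 V=24384.303

2πR = 2π·38.5 = 241.902634
per-turn = √(241.902634² + 38.5²) = √(58516.8845 + 1482.25) = √59999.1345 = 244.947208
L = 3 × 244.947208 = 734.841623
V = π·3.25² × L = 33.183072 × 734.841623 = 24384.302771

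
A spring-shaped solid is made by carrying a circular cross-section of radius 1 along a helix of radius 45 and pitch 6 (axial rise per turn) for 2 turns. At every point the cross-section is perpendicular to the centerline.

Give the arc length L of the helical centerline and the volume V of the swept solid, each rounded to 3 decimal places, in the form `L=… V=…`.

2πR = 2π·45 = 282.743339
per-turn = √(282.743339² + 6²) = √(79943.7956 + 36) = √79979.7956 = 282.806994
L = 2 × 282.806994 = 565.613987
V = π·1² × L = 3.141593 × 565.613987 = 1776.928747

L=565.614 V=1776.929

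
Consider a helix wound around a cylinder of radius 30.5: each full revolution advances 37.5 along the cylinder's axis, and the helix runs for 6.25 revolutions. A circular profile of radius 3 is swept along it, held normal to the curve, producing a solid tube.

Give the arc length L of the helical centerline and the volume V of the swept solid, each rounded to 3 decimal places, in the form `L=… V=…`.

L=1220.448 V=34507.363

2πR = 2π·30.5 = 191.637152
per-turn = √(191.637152² + 37.5²) = √(36724.7980 + 1406.25) = √38131.0480 = 195.271729
L = 6.25 × 195.271729 = 1220.448304
V = π·3² × L = 28.274334 × 1220.448304 = 34507.362820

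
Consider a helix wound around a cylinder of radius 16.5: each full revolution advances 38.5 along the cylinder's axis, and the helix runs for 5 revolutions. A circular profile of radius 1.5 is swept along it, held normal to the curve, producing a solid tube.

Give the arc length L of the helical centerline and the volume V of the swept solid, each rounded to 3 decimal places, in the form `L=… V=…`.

2πR = 2π·16.5 = 103.672558
per-turn = √(103.672558² + 38.5²) = √(10747.9992 + 1482.25) = √12230.2492 = 110.590457
L = 5 × 110.590457 = 552.952285
V = π·1.5² × L = 7.068583 × 552.952285 = 3908.589384

L=552.952 V=3908.589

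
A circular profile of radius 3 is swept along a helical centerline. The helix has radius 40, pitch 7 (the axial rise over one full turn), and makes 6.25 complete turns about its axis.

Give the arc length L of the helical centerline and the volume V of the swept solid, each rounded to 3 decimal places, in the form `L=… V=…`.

L=1571.405 V=44430.443

2πR = 2π·40 = 251.327412
per-turn = √(251.327412² + 7²) = √(63165.4682 + 49) = √63214.4682 = 251.424876
L = 6.25 × 251.424876 = 1571.405474
V = π·3² × L = 28.274334 × 1571.405474 = 44430.443028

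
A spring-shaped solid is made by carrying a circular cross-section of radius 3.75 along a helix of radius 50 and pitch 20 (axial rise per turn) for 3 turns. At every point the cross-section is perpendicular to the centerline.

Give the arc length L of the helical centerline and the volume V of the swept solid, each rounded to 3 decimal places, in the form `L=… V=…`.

2πR = 2π·50 = 314.159265
per-turn = √(314.159265² + 20²) = √(98696.0440 + 400) = √99096.0440 = 314.795241
L = 3 × 314.795241 = 944.385724
V = π·3.75² × L = 44.178647 × 944.385724 = 41721.683250

L=944.386 V=41721.683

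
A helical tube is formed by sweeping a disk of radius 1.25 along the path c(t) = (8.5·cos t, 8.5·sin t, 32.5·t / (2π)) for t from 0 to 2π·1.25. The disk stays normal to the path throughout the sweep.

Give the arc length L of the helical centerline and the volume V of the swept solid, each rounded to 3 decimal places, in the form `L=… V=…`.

2πR = 2π·8.5 = 53.407075
per-turn = √(53.407075² + 32.5²) = √(2852.3157 + 1056.25) = √3908.5657 = 62.518523
L = 1.25 × 62.518523 = 78.148153
V = π·1.25² × L = 4.908739 × 78.148153 = 383.608850

L=78.148 V=383.609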